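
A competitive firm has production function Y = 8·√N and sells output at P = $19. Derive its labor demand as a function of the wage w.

MP_N = (1/2)·8·N^(-1/2) = 4·N^(-1/2).
Setting P·MP_N = w: 76·N^(-1/2) = w.
Solving for N: N^(-1/2) = w/76, so N = (76/w)^(2).

N(w) = 5776/w²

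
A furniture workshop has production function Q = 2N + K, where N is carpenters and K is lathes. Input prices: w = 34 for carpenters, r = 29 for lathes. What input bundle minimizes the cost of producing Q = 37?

The inputs are perfect substitutes, so the firm uses whichever has the lower cost per unit of output.
Cost per unit of output via N is 17; via K it is 29. N is cheaper.
Producing Q = 37 with N alone: N = 18.5, K = 0.

N* = 18.5, K* = 0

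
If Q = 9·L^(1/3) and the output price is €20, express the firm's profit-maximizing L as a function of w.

L(w) = (60/w)^(3/2)

MP_L = (1/3)·9·L^(-2/3) = 3·L^(-2/3).
Setting P·MP_L = w: 60·L^(-2/3) = w.
Solving for L: L^(-2/3) = w/60, so L = (60/w)^(3/2).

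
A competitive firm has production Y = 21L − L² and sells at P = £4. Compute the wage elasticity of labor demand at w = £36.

ε = -0.75

From P·MP_L = w with MP_L = 21 − 2L, labor demand is L(w) = (21 − w/4)/2.
dL/dw = −1/(8) = -0.125.
At w = 36, L = 6, so ε = (dL/dw)·(w/L) = (-0.125)·(36/6) = -0.75.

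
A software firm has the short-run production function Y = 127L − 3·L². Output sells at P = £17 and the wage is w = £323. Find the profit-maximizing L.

L* = 18

The marginal product of L is MP_L = 127 − 6L.
A price-taking firm hires until the value of the marginal product equals the wage: P·MP_L = w, so 17·(127 − 6L) = 323.
Then 127 − 6L = 19, giving L = 18.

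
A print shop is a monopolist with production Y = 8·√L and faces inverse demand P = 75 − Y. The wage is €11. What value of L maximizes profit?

Marginal revenue from the inverse demand is MR = 75 − 2Y.
The marginal product is MP_L = 4·L^(-1/2).
A monopolist hires until marginal revenue product equals the wage: MR·MP_L = w.
At L, Y = 8·√L. Substituting and solving: (75 − 16·√L)·4·L^(-1/2) = 11 gives L = 16.

L* = 16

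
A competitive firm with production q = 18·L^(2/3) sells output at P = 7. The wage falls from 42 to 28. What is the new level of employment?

L* = 27

From P·MP_L = w with MP_L = 12·L^(-1/3), the labor demand is L(w) = (84/w)^(3).
At w = 42: L = 8. At w = 28: L = 27.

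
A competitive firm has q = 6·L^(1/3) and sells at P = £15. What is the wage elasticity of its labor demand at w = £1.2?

ε = -1.5

MP_L = (1/3)·6·L^(-2/3), so P·MP_L = w gives 30·L^(-2/3) = w.
Solving, L(w) = (30/w)^(3/2). This is a constant-elasticity form: L ∝ w^(−3/2), so ε = −3/2.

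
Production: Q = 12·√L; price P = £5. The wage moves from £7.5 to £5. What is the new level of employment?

L* = 36

From P·MP_L = w with MP_L = 6·L^(-1/2), the labor demand is L(w) = (30/w)^(2).
At w = 7.5: L = 16. At w = 5: L = 36.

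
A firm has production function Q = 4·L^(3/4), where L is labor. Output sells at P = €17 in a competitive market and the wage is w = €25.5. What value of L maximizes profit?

L* = 16

MP_L = (3/4)·4·L^(-1/4) = 3·L^(-1/4).
Profit maximization for a price taker requires P·MP_L = w: 17·3·L^(-1/4) = 25.5.
So L^(-1/4) = 0.5, which gives L = 16.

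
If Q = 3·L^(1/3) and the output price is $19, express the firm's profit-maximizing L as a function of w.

L(w) = (19/w)^(3/2)

MP_L = (1/3)·3·L^(-2/3) = L^(-2/3).
Setting P·MP_L = w: 19·L^(-2/3) = w.
Solving for L: L^(-2/3) = w/19, so L = (19/w)^(3/2).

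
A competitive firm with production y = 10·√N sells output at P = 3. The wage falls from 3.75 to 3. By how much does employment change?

From P·MP_N = w with MP_N = 5·N^(-1/2), the labor demand is N(w) = (15/w)^(2).
At w = 3.75: N = 16. At w = 3: N = 25.
ΔN = 25 − 16 = 9.

ΔN = 9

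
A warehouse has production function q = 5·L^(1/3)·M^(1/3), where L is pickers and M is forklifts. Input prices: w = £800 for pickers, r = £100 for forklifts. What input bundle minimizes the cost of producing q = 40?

L* = 8, M* = 64

Cost minimization requires the marginal rate of technical substitution to equal the input-price ratio: MP_L/MP_M = w/r.
Here MP_L/MP_M = (1/3)·(M/L)/(1/3) = (M/L). Setting this equal to 800/100 = 8 gives M = 8L.
Substituting into q = 40: 5·L^(1/3)·(8L)^(1/3) = 40.
Solving, L = 8 and M = 64.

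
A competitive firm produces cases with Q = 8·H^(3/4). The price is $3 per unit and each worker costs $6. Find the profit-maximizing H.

MP_H = (3/4)·8·H^(-1/4) = 6·H^(-1/4).
Profit maximization for a price taker requires P·MP_H = w: 3·6·H^(-1/4) = 6.
So H^(-1/4) = 1/3, which gives H = 81.

H* = 81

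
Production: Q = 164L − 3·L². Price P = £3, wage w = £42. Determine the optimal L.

The marginal product of L is MP_L = 164 − 6L.
A price-taking firm hires until the value of the marginal product equals the wage: P·MP_L = w, so 3·(164 − 6L) = 42.
Then 164 − 6L = 14, giving L = 25.

L* = 25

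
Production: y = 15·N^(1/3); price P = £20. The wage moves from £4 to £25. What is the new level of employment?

From P·MP_N = w with MP_N = 5·N^(-2/3), the labor demand is N(w) = (100/w)^(3/2).
At w = 4: N = 125. At w = 25: N = 8.

N* = 8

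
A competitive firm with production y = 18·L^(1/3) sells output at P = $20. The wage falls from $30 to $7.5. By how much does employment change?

ΔL = 56

From P·MP_L = w with MP_L = 6·L^(-2/3), the labor demand is L(w) = (120/w)^(3/2).
At w = 30: L = 8. At w = 7.5: L = 64.
ΔL = 64 − 8 = 56.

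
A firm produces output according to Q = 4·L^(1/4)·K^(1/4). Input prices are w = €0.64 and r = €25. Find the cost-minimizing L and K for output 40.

L* = 625, K* = 16

Cost minimization requires the marginal rate of technical substitution to equal the input-price ratio: MP_L/MP_K = w/r.
Here MP_L/MP_K = (1/4)·(K/L)/(1/4) = (K/L). Setting this equal to 0.64/25 = 0.0256 gives K = 0.0256L.
Substituting into Q = 40: 4·L^(1/4)·(0.0256L)^(1/4) = 40.
Solving, L = 625 and K = 16.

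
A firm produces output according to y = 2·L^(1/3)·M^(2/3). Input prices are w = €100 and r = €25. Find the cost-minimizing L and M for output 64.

Cost minimization requires the marginal rate of technical substitution to equal the input-price ratio: MP_L/MP_M = w/r.
Here MP_L/MP_M = (1/3)·(M/L)/(2/3) = 0.5·(M/L). Setting this equal to 100/25 = 4 gives M = 8L.
Substituting into y = 64: 2·L^(1/3)·(8L)^(2/3) = 64.
Solving, L = 8 and M = 64.

L* = 8, M* = 64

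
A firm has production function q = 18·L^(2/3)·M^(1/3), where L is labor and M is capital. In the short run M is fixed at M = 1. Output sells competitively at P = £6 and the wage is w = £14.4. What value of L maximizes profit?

With M = 1, MP_L = (2/3)·18·L^(-1/3)·1^(1/3) = 12·L^(-1/3).
Profit maximization for a price taker requires P·MP_L = w: 6·12·L^(-1/3) = 14.4.
So L^(-1/3) = 0.2, which gives L = 125.

L* = 125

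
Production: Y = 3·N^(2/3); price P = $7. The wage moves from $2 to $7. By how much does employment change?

From P·MP_N = w with MP_N = 2·N^(-1/3), the labor demand is N(w) = (14/w)^(3).
At w = 2: N = 343. At w = 7: N = 8.
ΔN = 8 − 343 = -335.

ΔN = -335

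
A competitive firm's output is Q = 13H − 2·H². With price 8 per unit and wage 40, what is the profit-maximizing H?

The marginal product of H is MP_H = 13 − 4H.
A price-taking firm hires until the value of the marginal product equals the wage: P·MP_H = w, so 8·(13 − 4H) = 40.
Then 13 − 4H = 5, giving H = 2.

H* = 2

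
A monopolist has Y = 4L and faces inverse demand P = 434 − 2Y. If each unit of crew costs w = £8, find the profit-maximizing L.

L* = 27

Marginal revenue from the inverse demand is MR = 434 − 4Y.
The marginal product is MP_L = 4.
A monopolist hires until marginal revenue product equals the wage: MR·MP_L = w.
(434 − 16L)·4 = 8, so L = 27.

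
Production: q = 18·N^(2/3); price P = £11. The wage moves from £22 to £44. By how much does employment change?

ΔN = -189

From P·MP_N = w with MP_N = 12·N^(-1/3), the labor demand is N(w) = (132/w)^(3).
At w = 22: N = 216. At w = 44: N = 27.
ΔN = 27 − 216 = -189.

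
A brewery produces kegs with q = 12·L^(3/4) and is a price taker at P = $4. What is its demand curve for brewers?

MP_L = (3/4)·12·L^(-1/4) = 9·L^(-1/4).
Setting P·MP_L = w: 36·L^(-1/4) = w.
Solving for L: L^(-1/4) = w/36, so L = (36/w)^(4).

L(w) = 1679616/w^(4)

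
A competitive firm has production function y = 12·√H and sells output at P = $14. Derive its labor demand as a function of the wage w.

MP_H = (1/2)·12·H^(-1/2) = 6·H^(-1/2).
Setting P·MP_H = w: 84·H^(-1/2) = w.
Solving for H: H^(-1/2) = w/84, so H = (84/w)^(2).

H(w) = 7056/w²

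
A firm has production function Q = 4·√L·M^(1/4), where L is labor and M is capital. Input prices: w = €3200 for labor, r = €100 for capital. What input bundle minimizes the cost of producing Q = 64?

L* = 16, M* = 256

Cost minimization requires the marginal rate of technical substitution to equal the input-price ratio: MP_L/MP_M = w/r.
Here MP_L/MP_M = (1/2)·(M/L)/(1/4) = 2·(M/L). Setting this equal to 3200/100 = 32 gives M = 16L.
Substituting into Q = 64: 4·L^(1/2)·(16L)^(1/4) = 64.
Solving, L = 16 and M = 256.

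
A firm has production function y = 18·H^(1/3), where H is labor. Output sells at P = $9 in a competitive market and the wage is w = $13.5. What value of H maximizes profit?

H* = 8

MP_H = (1/3)·18·H^(-2/3) = 6·H^(-2/3).
Profit maximization for a price taker requires P·MP_H = w: 9·6·H^(-2/3) = 13.5.
So H^(-2/3) = 0.25, which gives H = 8.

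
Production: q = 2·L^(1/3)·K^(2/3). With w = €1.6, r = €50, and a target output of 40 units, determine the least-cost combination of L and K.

L* = 125, K* = 8

Cost minimization requires the marginal rate of technical substitution to equal the input-price ratio: MP_L/MP_K = w/r.
Here MP_L/MP_K = (1/3)·(K/L)/(2/3) = 0.5·(K/L). Setting this equal to 1.6/50 = 0.032 gives K = 0.064L.
Substituting into q = 40: 2·L^(1/3)·(0.064L)^(2/3) = 40.
Solving, L = 125 and K = 8.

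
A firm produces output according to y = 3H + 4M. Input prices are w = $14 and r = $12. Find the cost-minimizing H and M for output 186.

The inputs are perfect substitutes, so the firm uses whichever has the lower cost per unit of output.
Cost per unit of output via H is w/3 = 14/3; via M it is r/4 = 3. M is cheaper.
Producing y = 186 with M alone: H = 0, M = 46.5.

H* = 0, M* = 46.5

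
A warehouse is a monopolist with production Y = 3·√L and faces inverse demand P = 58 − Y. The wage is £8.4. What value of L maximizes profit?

L* = 25

Marginal revenue from the inverse demand is MR = 58 − 2Y.
The marginal product is MP_L = 1.5·L^(-1/2).
A monopolist hires until marginal revenue product equals the wage: MR·MP_L = w.
At L, Y = 3·√L. Substituting and solving: (58 − 6·√L)·1.5·L^(-1/2) = 8.4 gives L = 25.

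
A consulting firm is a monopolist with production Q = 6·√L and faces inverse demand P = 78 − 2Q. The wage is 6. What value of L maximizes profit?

L* = 9

Marginal revenue from the inverse demand is MR = 78 − 4Q.
The marginal product is MP_L = 3·L^(-1/2).
A monopolist hires until marginal revenue product equals the wage: MR·MP_L = w.
At L, Q = 6·√L. Substituting and solving: (78 − 24·√L)·3·L^(-1/2) = 6 gives L = 9.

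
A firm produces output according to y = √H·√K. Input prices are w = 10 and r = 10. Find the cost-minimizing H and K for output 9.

H* = 9, K* = 9

Cost minimization requires the marginal rate of technical substitution to equal the input-price ratio: MP_H/MP_K = w/r.
Here MP_H/MP_K = (1/2)·(K/H)/(1/2) = (K/H). Setting this equal to 10/10 = 1 gives K = H.
Substituting into y = 9: H^(1/2)·(H)^(1/2) = 9.
Solving, H = 9 and K = 9.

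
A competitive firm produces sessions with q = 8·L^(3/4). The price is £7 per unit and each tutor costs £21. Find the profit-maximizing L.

L* = 16

MP_L = (3/4)·8·L^(-1/4) = 6·L^(-1/4).
Profit maximization for a price taker requires P·MP_L = w: 7·6·L^(-1/4) = 21.
So L^(-1/4) = 0.5, which gives L = 16.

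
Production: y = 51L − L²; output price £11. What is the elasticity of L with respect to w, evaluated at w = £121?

From P·MP_L = w with MP_L = 51 − 2L, labor demand is L(w) = (51 − w/11)/2.
dL/dw = −1/(22) = -1/22.
At w = 121, L = 20, so ε = (dL/dw)·(w/L) = (-1/22)·(121/20) = -0.275.

ε = -0.275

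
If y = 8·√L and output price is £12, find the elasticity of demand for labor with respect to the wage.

ε = -2

MP_L = (1/2)·8·L^(-1/2), so P·MP_L = w gives 48·L^(-1/2) = w.
Solving, L(w) = (48/w)^(2). This is a constant-elasticity form: L ∝ w^(−2), so ε = −2.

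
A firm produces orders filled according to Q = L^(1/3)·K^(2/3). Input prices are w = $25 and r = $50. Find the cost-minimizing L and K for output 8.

Cost minimization requires the marginal rate of technical substitution to equal the input-price ratio: MP_L/MP_K = w/r.
Here MP_L/MP_K = (1/3)·(K/L)/(2/3) = 0.5·(K/L). Setting this equal to 25/50 = 0.5 gives K = L.
Substituting into Q = 8: L^(1/3)·(L)^(2/3) = 8.
Solving, L = 8 and K = 8.

L* = 8, K* = 8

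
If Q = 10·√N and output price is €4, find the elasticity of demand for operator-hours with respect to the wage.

ε = -2

MP_N = (1/2)·10·N^(-1/2), so P·MP_N = w gives 20·N^(-1/2) = w.
Solving, N(w) = (20/w)^(2). This is a constant-elasticity form: N ∝ w^(−2), so ε = −2.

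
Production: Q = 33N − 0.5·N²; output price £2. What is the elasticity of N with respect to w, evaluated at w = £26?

ε = -0.65

From P·MP_N = w with MP_N = 33 − N, labor demand is N(w) = 33 − w/2.
dN/dw = −1/(2) = -0.5.
At w = 26, N = 20, so ε = (dN/dw)·(w/N) = (-0.5)·(26/20) = -0.65.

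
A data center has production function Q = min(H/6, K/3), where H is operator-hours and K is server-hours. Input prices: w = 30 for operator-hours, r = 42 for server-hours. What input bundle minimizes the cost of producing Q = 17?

H* = 102, K* = 51

With a fixed-proportions technology, the cost-minimizing bundle uses no slack in either input: H/6 = K/3 = Q.
So H = 6·17 = 102 and K = 3·17 = 51.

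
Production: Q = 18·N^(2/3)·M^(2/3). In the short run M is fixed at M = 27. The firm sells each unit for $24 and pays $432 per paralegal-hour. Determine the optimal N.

N* = 216

With M = 27, MP_N = (2/3)·18·N^(-1/3)·27^(2/3) = 108·N^(-1/3).
Profit maximization for a price taker requires P·MP_N = w: 24·108·N^(-1/3) = 432.
So N^(-1/3) = 1/6, which gives N = 216.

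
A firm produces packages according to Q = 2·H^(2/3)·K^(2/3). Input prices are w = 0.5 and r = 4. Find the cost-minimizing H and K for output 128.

H* = 64, K* = 8

Cost minimization requires the marginal rate of technical substitution to equal the input-price ratio: MP_H/MP_K = w/r.
Here MP_H/MP_K = (2/3)·(K/H)/(2/3) = (K/H). Setting this equal to 0.5/4 = 0.125 gives K = 0.125H.
Substituting into Q = 128: 2·H^(2/3)·(0.125H)^(2/3) = 128.
Solving, H = 64 and K = 8.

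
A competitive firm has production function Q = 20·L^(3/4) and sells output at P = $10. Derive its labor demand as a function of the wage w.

MP_L = (3/4)·20·L^(-1/4) = 15·L^(-1/4).
Setting P·MP_L = w: 150·L^(-1/4) = w.
Solving for L: L^(-1/4) = w/150, so L = (150/w)^(4).

L(w) = (150/w)^(4)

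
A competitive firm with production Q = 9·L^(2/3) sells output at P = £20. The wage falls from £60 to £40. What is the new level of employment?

From P·MP_L = w with MP_L = 6·L^(-1/3), the labor demand is L(w) = (120/w)^(3).
At w = 60: L = 8. At w = 40: L = 27.

L* = 27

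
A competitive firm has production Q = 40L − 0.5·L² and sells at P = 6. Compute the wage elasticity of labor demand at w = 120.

From P·MP_L = w with MP_L = 40 − L, labor demand is L(w) = 40 − w/6.
dL/dw = −1/(6) = -1/6.
At w = 120, L = 20, so ε = (dL/dw)·(w/L) = (-1/6)·(120/20) = -1.

ε = -1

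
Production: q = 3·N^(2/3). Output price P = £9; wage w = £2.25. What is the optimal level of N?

N* = 512

MP_N = (2/3)·3·N^(-1/3) = 2·N^(-1/3).
Profit maximization for a price taker requires P·MP_N = w: 9·2·N^(-1/3) = 2.25.
So N^(-1/3) = 0.125, which gives N = 512.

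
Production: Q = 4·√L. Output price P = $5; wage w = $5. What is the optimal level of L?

L* = 4

MP_L = (1/2)·4·L^(-1/2) = 2·L^(-1/2).
Profit maximization for a price taker requires P·MP_L = w: 5·2·L^(-1/2) = 5.
So L^(-1/2) = 0.5, which gives L = 4.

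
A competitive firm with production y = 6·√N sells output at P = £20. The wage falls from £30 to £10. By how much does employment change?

ΔN = 32

From P·MP_N = w with MP_N = 3·N^(-1/2), the labor demand is N(w) = (60/w)^(2).
At w = 30: N = 4. At w = 10: N = 36.
ΔN = 36 − 4 = 32.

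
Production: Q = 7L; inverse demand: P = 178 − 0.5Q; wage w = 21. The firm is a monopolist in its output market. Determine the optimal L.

Marginal revenue from the inverse demand is MR = 178 − Q.
The marginal product is MP_L = 7.
A monopolist hires until marginal revenue product equals the wage: MR·MP_L = w.
(178 − 7L)·7 = 21, so L = 25.

L* = 25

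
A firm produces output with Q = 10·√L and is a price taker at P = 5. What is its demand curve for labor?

L(w) = 625/w²

MP_L = (1/2)·10·L^(-1/2) = 5·L^(-1/2).
Setting P·MP_L = w: 25·L^(-1/2) = w.
Solving for L: L^(-1/2) = w/25, so L = (25/w)^(2).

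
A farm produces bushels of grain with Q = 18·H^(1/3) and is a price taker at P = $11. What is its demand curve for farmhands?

H(w) = (66/w)^(3/2)

MP_H = (1/3)·18·H^(-2/3) = 6·H^(-2/3).
Setting P·MP_H = w: 66·H^(-2/3) = w.
Solving for H: H^(-2/3) = w/66, so H = (66/w)^(3/2).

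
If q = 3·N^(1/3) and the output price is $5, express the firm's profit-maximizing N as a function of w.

N(w) = (5/w)^(3/2)

MP_N = (1/3)·3·N^(-2/3) = N^(-2/3).
Setting P·MP_N = w: 5·N^(-2/3) = w.
Solving for N: N^(-2/3) = w/5, so N = (5/w)^(3/2).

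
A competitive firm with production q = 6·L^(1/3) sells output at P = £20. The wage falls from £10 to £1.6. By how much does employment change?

ΔL = 117

From P·MP_L = w with MP_L = 2·L^(-2/3), the labor demand is L(w) = (40/w)^(3/2).
At w = 10: L = 8. At w = 1.6: L = 125.
ΔL = 125 − 8 = 117.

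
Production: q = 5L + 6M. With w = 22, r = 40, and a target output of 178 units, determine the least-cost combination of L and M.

L* = 35.6, M* = 0

The inputs are perfect substitutes, so the firm uses whichever has the lower cost per unit of output.
Cost per unit of output via L is w/5 = 4.4; via M it is r/6 = 20/3. L is cheaper.
Producing q = 178 with L alone: L = 35.6, M = 0.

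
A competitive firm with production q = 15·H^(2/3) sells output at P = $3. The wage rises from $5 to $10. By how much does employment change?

From P·MP_H = w with MP_H = 10·H^(-1/3), the labor demand is H(w) = (30/w)^(3).
At w = 5: H = 216. At w = 10: H = 27.
ΔH = 27 − 216 = -189.

ΔH = -189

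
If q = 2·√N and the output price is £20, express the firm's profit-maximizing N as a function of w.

MP_N = (1/2)·2·N^(-1/2) = N^(-1/2).
Setting P·MP_N = w: 20·N^(-1/2) = w.
Solving for N: N^(-1/2) = w/20, so N = (20/w)^(2).

N(w) = 400/w²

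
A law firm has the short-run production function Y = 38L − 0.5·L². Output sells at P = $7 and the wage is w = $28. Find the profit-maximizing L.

L* = 34

The marginal product of L is MP_L = 38 − L.
A price-taking firm hires until the value of the marginal product equals the wage: P·MP_L = w, so 7·(38 − L) = 28.
Then 38 − L = 4, giving L = 34.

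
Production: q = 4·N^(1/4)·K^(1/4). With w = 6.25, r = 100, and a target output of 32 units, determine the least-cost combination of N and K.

Cost minimization requires the marginal rate of technical substitution to equal the input-price ratio: MP_N/MP_K = w/r.
Here MP_N/MP_K = (1/4)·(K/N)/(1/4) = (K/N). Setting this equal to 6.25/100 = 0.0625 gives K = 0.0625N.
Substituting into q = 32: 4·N^(1/4)·(0.0625N)^(1/4) = 32.
Solving, N = 256 and K = 16.

N* = 256, K* = 16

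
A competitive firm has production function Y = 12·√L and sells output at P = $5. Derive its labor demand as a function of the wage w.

L(w) = 900/w²

MP_L = (1/2)·12·L^(-1/2) = 6·L^(-1/2).
Setting P·MP_L = w: 30·L^(-1/2) = w.
Solving for L: L^(-1/2) = w/30, so L = (30/w)^(2).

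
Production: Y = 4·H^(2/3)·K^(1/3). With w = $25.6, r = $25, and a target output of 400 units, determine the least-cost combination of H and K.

H* = 125, K* = 64

Cost minimization requires the marginal rate of technical substitution to equal the input-price ratio: MP_H/MP_K = w/r.
Here MP_H/MP_K = (2/3)·(K/H)/(1/3) = 2·(K/H). Setting this equal to 25.6/25 = 1.024 gives K = 0.512H.
Substituting into Y = 400: 4·H^(2/3)·(0.512H)^(1/3) = 400.
Solving, H = 125 and K = 64.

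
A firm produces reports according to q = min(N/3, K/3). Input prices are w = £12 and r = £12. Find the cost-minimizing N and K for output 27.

N* = 81, K* = 81

With a fixed-proportions technology, the cost-minimizing bundle uses no slack in either input: N/3 = K/3 = q.
So N = 3·27 = 81 and K = 3·27 = 81.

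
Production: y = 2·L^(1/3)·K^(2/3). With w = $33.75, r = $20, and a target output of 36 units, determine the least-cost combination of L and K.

L* = 8, K* = 27

Cost minimization requires the marginal rate of technical substitution to equal the input-price ratio: MP_L/MP_K = w/r.
Here MP_L/MP_K = (1/3)·(K/L)/(2/3) = 0.5·(K/L). Setting this equal to 33.75/20 = 1.6875 gives K = 3.375L.
Substituting into y = 36: 2·L^(1/3)·(3.375L)^(2/3) = 36.
Solving, L = 8 and K = 27.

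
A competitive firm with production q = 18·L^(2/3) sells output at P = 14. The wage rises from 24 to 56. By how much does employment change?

From P·MP_L = w with MP_L = 12·L^(-1/3), the labor demand is L(w) = (168/w)^(3).
At w = 24: L = 343. At w = 56: L = 27.
ΔL = 27 − 343 = -316.

ΔL = -316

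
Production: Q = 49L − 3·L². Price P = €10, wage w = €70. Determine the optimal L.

L* = 7

The marginal product of L is MP_L = 49 − 6L.
A price-taking firm hires until the value of the marginal product equals the wage: P·MP_L = w, so 10·(49 − 6L) = 70.
Then 49 − 6L = 7, giving L = 7.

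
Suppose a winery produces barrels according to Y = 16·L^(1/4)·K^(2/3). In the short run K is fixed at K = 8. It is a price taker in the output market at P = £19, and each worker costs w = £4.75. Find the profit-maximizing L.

L* = 256

With K = 8, MP_L = (1/4)·16·L^(-3/4)·8^(2/3) = 16·L^(-3/4).
Profit maximization for a price taker requires P·MP_L = w: 19·16·L^(-3/4) = 4.75.
So L^(-3/4) = 0.015625, which gives L = 256.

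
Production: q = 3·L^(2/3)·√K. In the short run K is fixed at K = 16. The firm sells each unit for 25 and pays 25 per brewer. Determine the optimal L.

L* = 512

With K = 16, MP_L = (2/3)·3·L^(-1/3)·16^(1/2) = 8·L^(-1/3).
Profit maximization for a price taker requires P·MP_L = w: 25·8·L^(-1/3) = 25.
So L^(-1/3) = 0.125, which gives L = 512.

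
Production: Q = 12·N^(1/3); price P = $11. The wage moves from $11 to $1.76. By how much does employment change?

From P·MP_N = w with MP_N = 4·N^(-2/3), the labor demand is N(w) = (44/w)^(3/2).
At w = 11: N = 8. At w = 1.76: N = 125.
ΔN = 125 − 8 = 117.

ΔN = 117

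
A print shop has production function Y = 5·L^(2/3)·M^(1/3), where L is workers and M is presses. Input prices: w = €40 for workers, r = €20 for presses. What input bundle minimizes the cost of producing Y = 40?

L* = 8, M* = 8

Cost minimization requires the marginal rate of technical substitution to equal the input-price ratio: MP_L/MP_M = w/r.
Here MP_L/MP_M = (2/3)·(M/L)/(1/3) = 2·(M/L). Setting this equal to 40/20 = 2 gives M = L.
Substituting into Y = 40: 5·L^(2/3)·(L)^(1/3) = 40.
Solving, L = 8 and M = 8.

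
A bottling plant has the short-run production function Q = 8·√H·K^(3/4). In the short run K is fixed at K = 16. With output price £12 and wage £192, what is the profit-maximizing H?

With K = 16, MP_H = (1/2)·8·H^(-1/2)·16^(3/4) = 32·H^(-1/2).
Profit maximization for a price taker requires P·MP_H = w: 12·32·H^(-1/2) = 192.
So H^(-1/2) = 0.5, which gives H = 4.

H* = 4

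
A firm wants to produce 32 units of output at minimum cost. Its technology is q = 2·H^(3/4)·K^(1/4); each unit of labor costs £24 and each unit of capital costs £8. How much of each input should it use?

H* = 16, K* = 16

Cost minimization requires the marginal rate of technical substitution to equal the input-price ratio: MP_H/MP_K = w/r.
Here MP_H/MP_K = (3/4)·(K/H)/(1/4) = 3·(K/H). Setting this equal to 24/8 = 3 gives K = H.
Substituting into q = 32: 2·H^(3/4)·(H)^(1/4) = 32.
Solving, H = 16 and K = 16.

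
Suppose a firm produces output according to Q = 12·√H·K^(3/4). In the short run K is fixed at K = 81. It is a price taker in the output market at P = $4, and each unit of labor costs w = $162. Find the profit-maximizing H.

With K = 81, MP_H = (1/2)·12·H^(-1/2)·81^(3/4) = 162·H^(-1/2).
Profit maximization for a price taker requires P·MP_H = w: 4·162·H^(-1/2) = 162.
So H^(-1/2) = 0.25, which gives H = 16.

H* = 16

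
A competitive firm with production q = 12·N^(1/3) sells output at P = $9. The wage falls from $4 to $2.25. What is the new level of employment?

N* = 64

From P·MP_N = w with MP_N = 4·N^(-2/3), the labor demand is N(w) = (36/w)^(3/2).
At w = 4: N = 27. At w = 2.25: N = 64.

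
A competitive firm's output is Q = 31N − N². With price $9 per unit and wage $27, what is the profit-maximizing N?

The marginal product of N is MP_N = 31 − 2N.
A price-taking firm hires until the value of the marginal product equals the wage: P·MP_N = w, so 9·(31 − 2N) = 27.
Then 31 − 2N = 3, giving N = 14.

N* = 14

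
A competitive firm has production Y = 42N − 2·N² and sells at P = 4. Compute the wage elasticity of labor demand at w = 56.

From P·MP_N = w with MP_N = 42 − 4N, labor demand is N(w) = (42 − w/4)/4.
dN/dw = −1/(16) = -0.0625.
At w = 56, N = 7, so ε = (dN/dw)·(w/N) = (-0.0625)·(56/7) = -0.5.

ε = -0.5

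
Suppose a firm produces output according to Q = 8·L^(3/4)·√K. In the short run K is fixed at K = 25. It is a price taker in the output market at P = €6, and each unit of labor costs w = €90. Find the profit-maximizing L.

With K = 25, MP_L = (3/4)·8·L^(-1/4)·25^(1/2) = 30·L^(-1/4).
Profit maximization for a price taker requires P·MP_L = w: 6·30·L^(-1/4) = 90.
So L^(-1/4) = 0.5, which gives L = 16.

L* = 16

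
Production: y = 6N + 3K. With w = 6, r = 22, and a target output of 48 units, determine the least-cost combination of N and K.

N* = 8, K* = 0

The inputs are perfect substitutes, so the firm uses whichever has the lower cost per unit of output.
Cost per unit of output via N is w/6 = 1; via K it is r/3 = 22/3. N is cheaper.
Producing y = 48 with N alone: N = 8, K = 0.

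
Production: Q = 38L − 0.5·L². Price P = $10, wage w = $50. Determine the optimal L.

The marginal product of L is MP_L = 38 − L.
A price-taking firm hires until the value of the marginal product equals the wage: P·MP_L = w, so 10·(38 − L) = 50.
Then 38 − L = 5, giving L = 33.

L* = 33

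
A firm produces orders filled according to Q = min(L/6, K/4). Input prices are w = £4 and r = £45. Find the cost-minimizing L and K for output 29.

With a fixed-proportions technology, the cost-minimizing bundle uses no slack in either input: L/6 = K/4 = Q.
So L = 6·29 = 174 and K = 4·29 = 116.

L* = 174, K* = 116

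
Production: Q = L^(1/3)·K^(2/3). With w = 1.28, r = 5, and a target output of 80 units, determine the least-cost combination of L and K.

L* = 125, K* = 64

Cost minimization requires the marginal rate of technical substitution to equal the input-price ratio: MP_L/MP_K = w/r.
Here MP_L/MP_K = (1/3)·(K/L)/(2/3) = 0.5·(K/L). Setting this equal to 1.28/5 = 0.256 gives K = 0.512L.
Substituting into Q = 80: L^(1/3)·(0.512L)^(2/3) = 80.
Solving, L = 125 and K = 64.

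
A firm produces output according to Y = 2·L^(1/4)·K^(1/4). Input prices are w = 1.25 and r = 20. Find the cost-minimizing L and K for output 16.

Cost minimization requires the marginal rate of technical substitution to equal the input-price ratio: MP_L/MP_K = w/r.
Here MP_L/MP_K = (1/4)·(K/L)/(1/4) = (K/L). Setting this equal to 1.25/20 = 0.0625 gives K = 0.0625L.
Substituting into Y = 16: 2·L^(1/4)·(0.0625L)^(1/4) = 16.
Solving, L = 256 and K = 16.

L* = 256, K* = 16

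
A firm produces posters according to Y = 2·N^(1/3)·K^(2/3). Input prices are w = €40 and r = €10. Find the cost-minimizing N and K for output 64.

Cost minimization requires the marginal rate of technical substitution to equal the input-price ratio: MP_N/MP_K = w/r.
Here MP_N/MP_K = (1/3)·(K/N)/(2/3) = 0.5·(K/N). Setting this equal to 40/10 = 4 gives K = 8N.
Substituting into Y = 64: 2·N^(1/3)·(8N)^(2/3) = 64.
Solving, N = 8 and K = 64.

N* = 8, K* = 64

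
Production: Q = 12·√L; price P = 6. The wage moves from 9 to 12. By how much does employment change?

From P·MP_L = w with MP_L = 6·L^(-1/2), the labor demand is L(w) = (36/w)^(2).
At w = 9: L = 16. At w = 12: L = 9.
ΔL = 9 − 16 = -7.

ΔL = -7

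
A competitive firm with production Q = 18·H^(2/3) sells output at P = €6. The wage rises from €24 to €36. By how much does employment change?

From P·MP_H = w with MP_H = 12·H^(-1/3), the labor demand is H(w) = (72/w)^(3).
At w = 24: H = 27. At w = 36: H = 8.
ΔH = 8 − 27 = -19.

ΔH = -19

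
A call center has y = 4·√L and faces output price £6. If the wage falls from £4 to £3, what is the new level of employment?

L* = 16

From P·MP_L = w with MP_L = 2·L^(-1/2), the labor demand is L(w) = (12/w)^(2).
At w = 4: L = 9. At w = 3: L = 16.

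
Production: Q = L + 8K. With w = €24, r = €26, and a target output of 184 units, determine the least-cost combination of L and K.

The inputs are perfect substitutes, so the firm uses whichever has the lower cost per unit of output.
Cost per unit of output via L is 24; via K it is 3.25. K is cheaper.
Producing Q = 184 with K alone: L = 0, K = 23.

L* = 0, K* = 23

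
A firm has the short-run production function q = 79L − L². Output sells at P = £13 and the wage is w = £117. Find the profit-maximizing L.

L* = 35

The marginal product of L is MP_L = 79 − 2L.
A price-taking firm hires until the value of the marginal product equals the wage: P·MP_L = w, so 13·(79 − 2L) = 117.
Then 79 − 2L = 9, giving L = 35.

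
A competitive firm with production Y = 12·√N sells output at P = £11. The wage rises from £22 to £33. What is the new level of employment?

N* = 4

From P·MP_N = w with MP_N = 6·N^(-1/2), the labor demand is N(w) = (66/w)^(2).
At w = 22: N = 9. At w = 33: N = 4.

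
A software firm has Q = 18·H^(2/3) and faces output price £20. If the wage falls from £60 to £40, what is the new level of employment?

H* = 216

From P·MP_H = w with MP_H = 12·H^(-1/3), the labor demand is H(w) = (240/w)^(3).
At w = 60: H = 64. At w = 40: H = 216.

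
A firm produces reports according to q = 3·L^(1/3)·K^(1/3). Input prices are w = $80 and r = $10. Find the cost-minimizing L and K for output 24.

L* = 8, K* = 64

Cost minimization requires the marginal rate of technical substitution to equal the input-price ratio: MP_L/MP_K = w/r.
Here MP_L/MP_K = (1/3)·(K/L)/(1/3) = (K/L). Setting this equal to 80/10 = 8 gives K = 8L.
Substituting into q = 24: 3·L^(1/3)·(8L)^(1/3) = 24.
Solving, L = 8 and K = 64.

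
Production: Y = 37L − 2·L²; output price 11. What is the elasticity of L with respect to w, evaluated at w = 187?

ε = -0.85

From P·MP_L = w with MP_L = 37 − 4L, labor demand is L(w) = (37 − w/11)/4.
dL/dw = −1/(44) = -1/44.
At w = 187, L = 5, so ε = (dL/dw)·(w/L) = (-1/44)·(187/5) = -0.85.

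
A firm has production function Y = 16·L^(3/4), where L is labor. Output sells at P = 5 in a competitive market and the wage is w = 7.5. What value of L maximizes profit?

L* = 4096

MP_L = (3/4)·16·L^(-1/4) = 12·L^(-1/4).
Profit maximization for a price taker requires P·MP_L = w: 5·12·L^(-1/4) = 7.5.
So L^(-1/4) = 0.125, which gives L = 4096.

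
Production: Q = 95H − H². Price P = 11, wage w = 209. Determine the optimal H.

The marginal product of H is MP_H = 95 − 2H.
A price-taking firm hires until the value of the marginal product equals the wage: P·MP_H = w, so 11·(95 − 2H) = 209.
Then 95 − 2H = 19, giving H = 38.

H* = 38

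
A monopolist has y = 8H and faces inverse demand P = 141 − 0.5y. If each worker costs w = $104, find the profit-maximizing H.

H* = 16

Marginal revenue from the inverse demand is MR = 141 − y.
The marginal product is MP_H = 8.
A monopolist hires until marginal revenue product equals the wage: MR·MP_H = w.
(141 − 8H)·8 = 104, so H = 16.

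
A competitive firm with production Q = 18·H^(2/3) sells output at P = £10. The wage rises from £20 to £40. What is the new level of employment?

H* = 27

From P·MP_H = w with MP_H = 12·H^(-1/3), the labor demand is H(w) = (120/w)^(3).
At w = 20: H = 216. At w = 40: H = 27.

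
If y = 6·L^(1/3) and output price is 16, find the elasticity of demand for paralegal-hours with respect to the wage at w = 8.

MP_L = (1/3)·6·L^(-2/3), so P·MP_L = w gives 32·L^(-2/3) = w.
Solving, L(w) = (32/w)^(3/2). This is a constant-elasticity form: L ∝ w^(−3/2), so ε = −3/2.

ε = -1.5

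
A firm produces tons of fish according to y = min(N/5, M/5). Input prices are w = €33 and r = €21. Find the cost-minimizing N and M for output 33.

N* = 165, M* = 165

With a fixed-proportions technology, the cost-minimizing bundle uses no slack in either input: N/5 = M/5 = y.
So N = 5·33 = 165 and M = 5·33 = 165.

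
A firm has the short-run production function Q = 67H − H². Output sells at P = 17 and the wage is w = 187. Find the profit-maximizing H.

H* = 28

The marginal product of H is MP_H = 67 − 2H.
A price-taking firm hires until the value of the marginal product equals the wage: P·MP_H = w, so 17·(67 − 2H) = 187.
Then 67 − 2H = 11, giving H = 28.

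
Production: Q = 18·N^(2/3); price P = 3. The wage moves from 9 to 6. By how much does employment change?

From P·MP_N = w with MP_N = 12·N^(-1/3), the labor demand is N(w) = (36/w)^(3).
At w = 9: N = 64. At w = 6: N = 216.
ΔN = 216 − 64 = 152.

ΔN = 152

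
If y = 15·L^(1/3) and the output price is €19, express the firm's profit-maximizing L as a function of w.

L(w) = (95/w)^(3/2)

MP_L = (1/3)·15·L^(-2/3) = 5·L^(-2/3).
Setting P·MP_L = w: 95·L^(-2/3) = w.
Solving for L: L^(-2/3) = w/95, so L = (95/w)^(3/2).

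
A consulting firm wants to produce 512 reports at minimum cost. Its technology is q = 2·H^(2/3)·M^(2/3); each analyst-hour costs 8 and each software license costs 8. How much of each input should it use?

Cost minimization requires the marginal rate of technical substitution to equal the input-price ratio: MP_H/MP_M = w/r.
Here MP_H/MP_M = (2/3)·(M/H)/(2/3) = (M/H). Setting this equal to 8/8 = 1 gives M = H.
Substituting into q = 512: 2·H^(2/3)·(H)^(2/3) = 512.
Solving, H = 64 and M = 64.

H* = 64, M* = 64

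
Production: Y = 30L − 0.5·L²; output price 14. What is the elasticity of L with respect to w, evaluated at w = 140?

ε = -0.5

From P·MP_L = w with MP_L = 30 − L, labor demand is L(w) = 30 − w/14.
dL/dw = −1/(14) = -1/14.
At w = 140, L = 20, so ε = (dL/dw)·(w/L) = (-1/14)·(140/20) = -0.5.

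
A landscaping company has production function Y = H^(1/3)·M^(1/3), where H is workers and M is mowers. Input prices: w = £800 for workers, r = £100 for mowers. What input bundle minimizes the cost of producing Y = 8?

Cost minimization requires the marginal rate of technical substitution to equal the input-price ratio: MP_H/MP_M = w/r.
Here MP_H/MP_M = (1/3)·(M/H)/(1/3) = (M/H). Setting this equal to 800/100 = 8 gives M = 8H.
Substituting into Y = 8: H^(1/3)·(8H)^(1/3) = 8.
Solving, H = 8 and M = 64.

H* = 8, M* = 64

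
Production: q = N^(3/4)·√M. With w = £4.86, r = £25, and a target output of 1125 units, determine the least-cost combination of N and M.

N* = 625, M* = 81

Cost minimization requires the marginal rate of technical substitution to equal the input-price ratio: MP_N/MP_M = w/r.
Here MP_N/MP_M = (3/4)·(M/N)/(1/2) = 1.5·(M/N). Setting this equal to 4.86/25 = 0.1944 gives M = 0.1296N.
Substituting into q = 1125: N^(3/4)·(0.1296N)^(1/2) = 1125.
Solving, N = 625 and M = 81.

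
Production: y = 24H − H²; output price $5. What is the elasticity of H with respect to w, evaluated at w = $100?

From P·MP_H = w with MP_H = 24 − 2H, labor demand is H(w) = (24 − w/5)/2.
dH/dw = −1/(10) = -0.1.
At w = 100, H = 2, so ε = (dH/dw)·(w/H) = (-0.1)·(100/2) = -5.

ε = -5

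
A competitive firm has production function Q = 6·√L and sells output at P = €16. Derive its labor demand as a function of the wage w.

L(w) = 2304/w²

MP_L = (1/2)·6·L^(-1/2) = 3·L^(-1/2).
Setting P·MP_L = w: 48·L^(-1/2) = w.
Solving for L: L^(-1/2) = w/48, so L = (48/w)^(2).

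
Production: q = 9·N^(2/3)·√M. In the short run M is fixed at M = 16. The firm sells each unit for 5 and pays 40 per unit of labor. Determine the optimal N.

With M = 16, MP_N = (2/3)·9·N^(-1/3)·16^(1/2) = 24·N^(-1/3).
Profit maximization for a price taker requires P·MP_N = w: 5·24·N^(-1/3) = 40.
So N^(-1/3) = 1/3, which gives N = 27.

N* = 27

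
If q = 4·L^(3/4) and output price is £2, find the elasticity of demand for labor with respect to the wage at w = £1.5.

ε = -4

MP_L = (3/4)·4·L^(-1/4), so P·MP_L = w gives 6·L^(-1/4) = w.
Solving, L(w) = (6/w)^(4). This is a constant-elasticity form: L ∝ w^(−4), so ε = −4.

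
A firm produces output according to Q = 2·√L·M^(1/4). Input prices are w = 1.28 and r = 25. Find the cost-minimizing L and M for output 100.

Cost minimization requires the marginal rate of technical substitution to equal the input-price ratio: MP_L/MP_M = w/r.
Here MP_L/MP_M = (1/2)·(M/L)/(1/4) = 2·(M/L). Setting this equal to 1.28/25 = 0.0512 gives M = 0.0256L.
Substituting into Q = 100: 2·L^(1/2)·(0.0256L)^(1/4) = 100.
Solving, L = 625 and M = 16.

L* = 625, M* = 16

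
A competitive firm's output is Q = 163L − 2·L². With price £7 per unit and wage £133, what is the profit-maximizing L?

The marginal product of L is MP_L = 163 − 4L.
A price-taking firm hires until the value of the marginal product equals the wage: P·MP_L = w, so 7·(163 − 4L) = 133.
Then 163 − 4L = 19, giving L = 36.

L* = 36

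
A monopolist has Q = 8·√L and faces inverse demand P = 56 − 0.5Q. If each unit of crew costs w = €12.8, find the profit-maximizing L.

L* = 25

Marginal revenue from the inverse demand is MR = 56 − Q.
The marginal product is MP_L = 4·L^(-1/2).
A monopolist hires until marginal revenue product equals the wage: MR·MP_L = w.
At L, Q = 8·√L. Substituting and solving: (56 − 8·√L)·4·L^(-1/2) = 12.8 gives L = 25.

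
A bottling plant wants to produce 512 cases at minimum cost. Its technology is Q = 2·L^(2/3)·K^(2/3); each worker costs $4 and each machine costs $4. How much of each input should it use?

Cost minimization requires the marginal rate of technical substitution to equal the input-price ratio: MP_L/MP_K = w/r.
Here MP_L/MP_K = (2/3)·(K/L)/(2/3) = (K/L). Setting this equal to 4/4 = 1 gives K = L.
Substituting into Q = 512: 2·L^(2/3)·(L)^(2/3) = 512.
Solving, L = 64 and K = 64.

L* = 64, K* = 64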